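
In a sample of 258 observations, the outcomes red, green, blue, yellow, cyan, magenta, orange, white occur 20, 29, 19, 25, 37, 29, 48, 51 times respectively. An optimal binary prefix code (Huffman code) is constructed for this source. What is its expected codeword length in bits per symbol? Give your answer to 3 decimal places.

Probabilities are the counts divided by 258.
Repeatedly combine the two least-probable nodes; the expected code length is the sum of the merged weights.
merge 19/258 + 10/129 → 13/86
merge 25/258 + 29/258 → 9/43
merge 29/258 + 37/258 → 11/43
merge 13/86 + 8/43 → 29/86
merge 17/86 + 9/43 → 35/86
merge 11/43 + 29/86 → 51/86
merge 35/86 + 51/86 → 1
L = 13/86 + 9/43 + 11/43 + 29/86 + 35/86 + 51/86 + 1 = 127/43 ≈ 2.953 bits/symbol.

2.953 bits/symbol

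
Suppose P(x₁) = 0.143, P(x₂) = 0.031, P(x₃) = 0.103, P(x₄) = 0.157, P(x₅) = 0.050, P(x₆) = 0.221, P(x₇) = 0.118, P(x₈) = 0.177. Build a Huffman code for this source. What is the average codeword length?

Repeatedly combine the two least-probable nodes; the expected code length is the sum of the merged weights.
merge 31/1000 + 1/20 → 81/1000
merge 81/1000 + 103/1000 → 23/125
merge 59/500 + 143/1000 → 261/1000
merge 157/1000 + 177/1000 → 167/500
merge 23/125 + 221/1000 → 81/200
merge 261/1000 + 167/500 → 119/200
merge 81/200 + 119/200 → 1
L = 81/1000 + 23/125 + 261/1000 + 167/500 + 81/200 + 119/200 + 1 = 143/50 = 2.86 bits/symbol.

2.86 bits/symbol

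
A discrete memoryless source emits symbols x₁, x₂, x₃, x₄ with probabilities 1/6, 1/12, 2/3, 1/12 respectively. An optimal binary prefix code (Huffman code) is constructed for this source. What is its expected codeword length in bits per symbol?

1.5 bits/symbol

Repeatedly combine the two least-probable nodes; the expected code length is the sum of the merged weights.
merge 1/12 + 1/12 → 1/6
merge 1/6 + 1/6 → 1/3
merge 1/3 + 2/3 → 1
L = 1/6 + 1/3 + 1 = 3/2 = 1.5 bits/symbol.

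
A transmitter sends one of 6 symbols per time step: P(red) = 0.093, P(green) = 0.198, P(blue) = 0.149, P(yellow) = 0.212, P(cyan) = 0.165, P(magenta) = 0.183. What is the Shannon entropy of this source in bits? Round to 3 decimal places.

H = −Σ pᵢ log₂ pᵢ.
−0.093·log₂(0.093) = 0.3187
−0.198·log₂(0.198) = 0.4626
−0.149·log₂(0.149) = 0.4092
−0.212·log₂(0.212) = 0.4744
−0.165·log₂(0.165) = 0.4289
−0.183·log₂(0.183) = 0.4484
Sum ≈ 2.5422 → 2.542 bits.

2.542 bits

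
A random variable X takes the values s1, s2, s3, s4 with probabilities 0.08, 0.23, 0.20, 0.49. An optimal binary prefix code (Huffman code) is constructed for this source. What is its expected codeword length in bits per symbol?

Repeatedly combine the two least-probable nodes; the expected code length is the sum of the merged weights.
merge 2/25 + 1/5 → 7/25
merge 23/100 + 7/25 → 51/100
merge 49/100 + 51/100 → 1
L = 7/25 + 51/100 + 1 = 179/100 = 1.79 bits/symbol.

1.79 bits/symbol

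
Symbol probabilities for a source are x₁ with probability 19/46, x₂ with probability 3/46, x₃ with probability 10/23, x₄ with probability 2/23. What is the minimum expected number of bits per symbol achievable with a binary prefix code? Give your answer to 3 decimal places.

Repeatedly combine the two least-probable nodes; the expected code length is the sum of the merged weights.
merge 3/46 + 2/23 → 7/46
merge 7/46 + 19/46 → 13/23
merge 10/23 + 13/23 → 1
L = 7/46 + 13/23 + 1 = 79/46 ≈ 1.717 bits/symbol.

1.717 bits/symbol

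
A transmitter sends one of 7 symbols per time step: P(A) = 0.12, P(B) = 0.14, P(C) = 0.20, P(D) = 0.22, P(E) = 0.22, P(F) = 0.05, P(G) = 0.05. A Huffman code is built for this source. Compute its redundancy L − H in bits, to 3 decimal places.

Entropy H = −Σ p log₂ p ≈ 2.6219 bits.
Huffman merges: 1/20+1/20→1/10; 1/10+3/25→11/50; 7/50+1/5→17/50; 11/50+11/50→11/25; 11/50+17/50→14/25; 11/25+14/25→1. L = 133/50 ≈ 2.6600.
L − H = 2.6600 − 2.6219 = 0.038 bits.

0.038 bits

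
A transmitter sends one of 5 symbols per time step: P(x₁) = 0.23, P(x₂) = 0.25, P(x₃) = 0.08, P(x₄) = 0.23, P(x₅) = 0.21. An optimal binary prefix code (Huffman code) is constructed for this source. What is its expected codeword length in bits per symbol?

2.29 bits/symbol

Repeatedly combine the two least-probable nodes; the expected code length is the sum of the merged weights.
merge 2/25 + 21/100 → 29/100
merge 23/100 + 23/100 → 23/50
merge 1/4 + 29/100 → 27/50
merge 23/50 + 27/50 → 1
L = 29/100 + 23/50 + 27/50 + 1 = 229/100 = 2.29 bits/symbol.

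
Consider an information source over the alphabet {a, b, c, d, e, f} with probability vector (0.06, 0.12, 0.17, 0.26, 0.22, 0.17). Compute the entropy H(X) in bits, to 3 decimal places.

H = −Σ pᵢ log₂ pᵢ.
−0.06·log₂(0.06) = 0.2435
−0.12·log₂(0.12) = 0.3671
−0.17·log₂(0.17) = 0.4346
−0.26·log₂(0.26) = 0.5053
−0.22·log₂(0.22) = 0.4806
−0.17·log₂(0.17) = 0.4346
Sum ≈ 2.4656 → 2.466 bits.

2.466 bits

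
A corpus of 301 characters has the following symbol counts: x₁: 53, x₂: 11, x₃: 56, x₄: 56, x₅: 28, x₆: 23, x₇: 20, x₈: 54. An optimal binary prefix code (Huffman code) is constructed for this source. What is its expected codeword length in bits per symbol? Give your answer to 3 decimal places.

2.900 bits/symbol

Probabilities are the counts divided by 301.
Repeatedly combine the two least-probable nodes; the expected code length is the sum of the merged weights.
merge 11/301 + 20/301 → 31/301
merge 23/301 + 4/43 → 51/301
merge 31/301 + 51/301 → 82/301
merge 53/301 + 54/301 → 107/301
merge 8/43 + 8/43 → 16/43
merge 82/301 + 107/301 → 27/43
merge 16/43 + 27/43 → 1
L = 31/301 + 51/301 + 82/301 + 107/301 + 16/43 + 27/43 + 1 = 873/301 ≈ 2.900 bits/symbol.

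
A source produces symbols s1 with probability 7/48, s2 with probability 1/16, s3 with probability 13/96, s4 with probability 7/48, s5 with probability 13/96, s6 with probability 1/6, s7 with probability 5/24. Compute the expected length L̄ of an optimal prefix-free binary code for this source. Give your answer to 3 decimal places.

2.792 bits/symbol

Repeatedly combine the two least-probable nodes; the expected code length is the sum of the merged weights.
merge 1/16 + 13/96 → 19/96
merge 13/96 + 7/48 → 9/32
merge 7/48 + 1/6 → 5/16
merge 19/96 + 5/24 → 13/32
merge 9/32 + 5/16 → 19/32
merge 13/32 + 19/32 → 1
L = 19/96 + 9/32 + 5/16 + 13/32 + 19/32 + 1 = 67/24 ≈ 2.792 bits/symbol.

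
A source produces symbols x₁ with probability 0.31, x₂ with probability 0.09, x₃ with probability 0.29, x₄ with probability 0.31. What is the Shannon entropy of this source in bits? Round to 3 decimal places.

H = −Σ pᵢ log₂ pᵢ.
−0.31·log₂(0.31) = 0.5238
−0.09·log₂(0.09) = 0.3127
−0.29·log₂(0.29) = 0.5179
−0.31·log₂(0.31) = 0.5238
Sum ≈ 1.8781 → 1.878 bits.

1.878 bits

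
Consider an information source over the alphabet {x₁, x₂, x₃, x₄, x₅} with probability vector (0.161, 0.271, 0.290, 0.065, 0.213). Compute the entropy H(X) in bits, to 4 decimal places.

H = −Σ pᵢ log₂ pᵢ.
−0.161·log₂(0.161) = 0.4242
−0.271·log₂(0.271) = 0.5105
−0.290·log₂(0.290) = 0.5179
−0.065·log₂(0.065) = 0.2563
−0.213·log₂(0.213) = 0.4752
Sum ≈ 2.1841 → 2.1841 bits.

2.1841 bits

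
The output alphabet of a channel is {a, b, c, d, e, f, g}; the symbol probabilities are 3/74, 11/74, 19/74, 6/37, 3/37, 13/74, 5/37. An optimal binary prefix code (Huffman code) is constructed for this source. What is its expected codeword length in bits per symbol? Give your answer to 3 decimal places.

2.689 bits/symbol

Repeatedly combine the two least-probable nodes; the expected code length is the sum of the merged weights.
merge 3/74 + 3/37 → 9/74
merge 9/74 + 5/37 → 19/74
merge 11/74 + 6/37 → 23/74
merge 13/74 + 19/74 → 16/37
merge 19/74 + 23/74 → 21/37
merge 16/37 + 21/37 → 1
L = 9/74 + 19/74 + 23/74 + 16/37 + 21/37 + 1 = 199/74 ≈ 2.689 bits/symbol.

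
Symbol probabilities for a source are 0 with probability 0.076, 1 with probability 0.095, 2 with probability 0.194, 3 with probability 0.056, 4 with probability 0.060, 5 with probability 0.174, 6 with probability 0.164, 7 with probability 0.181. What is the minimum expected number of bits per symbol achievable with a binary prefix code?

2.912 bits/symbol

Repeatedly combine the two least-probable nodes; the expected code length is the sum of the merged weights.
merge 7/125 + 3/50 → 29/250
merge 19/250 + 19/200 → 171/1000
merge 29/250 + 41/250 → 7/25
merge 171/1000 + 87/500 → 69/200
merge 181/1000 + 97/500 → 3/8
merge 7/25 + 69/200 → 5/8
merge 3/8 + 5/8 → 1
L = 29/250 + 171/1000 + 7/25 + 69/200 + 3/8 + 5/8 + 1 = 364/125 = 2.912 bits/symbol.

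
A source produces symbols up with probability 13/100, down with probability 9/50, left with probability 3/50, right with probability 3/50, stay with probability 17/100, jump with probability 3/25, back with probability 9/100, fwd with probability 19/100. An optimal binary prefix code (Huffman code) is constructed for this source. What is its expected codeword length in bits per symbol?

Repeatedly combine the two least-probable nodes; the expected code length is the sum of the merged weights.
merge 3/50 + 3/50 → 3/25
merge 9/100 + 3/25 → 21/100
merge 3/25 + 13/100 → 1/4
merge 17/100 + 9/50 → 7/20
merge 19/100 + 21/100 → 2/5
merge 1/4 + 7/20 → 3/5
merge 2/5 + 3/5 → 1
L = 3/25 + 21/100 + 1/4 + 7/20 + 2/5 + 3/5 + 1 = 293/100 = 2.93 bits/symbol.

2.93 bits/symbol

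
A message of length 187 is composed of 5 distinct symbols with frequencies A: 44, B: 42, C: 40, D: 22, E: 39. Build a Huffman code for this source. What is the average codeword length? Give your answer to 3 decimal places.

2.326 bits/symbol

Probabilities are the counts divided by 187.
Repeatedly combine the two least-probable nodes; the expected code length is the sum of the merged weights.
merge 2/17 + 39/187 → 61/187
merge 40/187 + 42/187 → 82/187
merge 4/17 + 61/187 → 105/187
merge 82/187 + 105/187 → 1
L = 61/187 + 82/187 + 105/187 + 1 = 435/187 ≈ 2.326 bits/symbol.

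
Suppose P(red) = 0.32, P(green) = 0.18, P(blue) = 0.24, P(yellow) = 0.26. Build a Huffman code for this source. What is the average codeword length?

Repeatedly combine the two least-probable nodes; the expected code length is the sum of the merged weights.
merge 9/50 + 6/25 → 21/50
merge 13/50 + 8/25 → 29/50
merge 21/50 + 29/50 → 1
L = 21/50 + 29/50 + 1 = 2 bits/symbol.

2 bits/symbol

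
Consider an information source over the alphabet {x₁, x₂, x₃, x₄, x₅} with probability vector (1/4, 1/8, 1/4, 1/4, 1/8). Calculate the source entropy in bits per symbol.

Each probability is a power of 1/2, so log₂(1/p) is an integer.
H = Σ p·log₂(1/p) = 1/4·2 + 1/8·3 + 1/4·2 + 1/4·2 + 1/8·3 = 2.25 bits.

2.25 bits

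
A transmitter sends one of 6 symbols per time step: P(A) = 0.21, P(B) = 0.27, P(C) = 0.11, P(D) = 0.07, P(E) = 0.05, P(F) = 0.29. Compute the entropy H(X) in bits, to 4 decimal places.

H = −Σ pᵢ log₂ pᵢ.
−0.21·log₂(0.21) = 0.4728
−0.27·log₂(0.27) = 0.5100
−0.11·log₂(0.11) = 0.3503
−0.07·log₂(0.07) = 0.2686
−0.05·log₂(0.05) = 0.2161
−0.29·log₂(0.29) = 0.5179
Sum ≈ 2.3357 → 2.3357 bits.

2.3357 bits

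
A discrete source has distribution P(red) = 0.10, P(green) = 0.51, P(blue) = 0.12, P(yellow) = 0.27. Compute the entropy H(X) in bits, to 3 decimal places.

H = −Σ pᵢ log₂ pᵢ.
−0.10·log₂(0.10) = 0.3322
−0.51·log₂(0.51) = 0.4954
−0.12·log₂(0.12) = 0.3671
−0.27·log₂(0.27) = 0.5100
Sum ≈ 1.7047 → 1.705 bits.

1.705 bits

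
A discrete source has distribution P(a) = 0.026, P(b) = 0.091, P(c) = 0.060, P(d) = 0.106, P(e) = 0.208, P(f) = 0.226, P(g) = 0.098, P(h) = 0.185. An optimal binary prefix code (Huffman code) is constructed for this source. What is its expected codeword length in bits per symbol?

Repeatedly combine the two least-probable nodes; the expected code length is the sum of the merged weights.
merge 13/500 + 3/50 → 43/500
merge 43/500 + 91/1000 → 177/1000
merge 49/500 + 53/500 → 51/250
merge 177/1000 + 37/200 → 181/500
merge 51/250 + 26/125 → 103/250
merge 113/500 + 181/500 → 147/250
merge 103/250 + 147/250 → 1
L = 43/500 + 177/1000 + 51/250 + 181/500 + 103/250 + 147/250 + 1 = 2829/1000 = 2.829 bits/symbol.

2.829 bits/symbol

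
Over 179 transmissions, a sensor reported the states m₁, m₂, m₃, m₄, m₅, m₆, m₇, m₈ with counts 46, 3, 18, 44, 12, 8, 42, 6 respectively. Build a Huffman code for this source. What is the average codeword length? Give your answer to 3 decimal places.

2.570 bits/symbol

Probabilities are the counts divided by 179.
Repeatedly combine the two least-probable nodes; the expected code length is the sum of the merged weights.
merge 3/179 + 6/179 → 9/179
merge 8/179 + 9/179 → 17/179
merge 12/179 + 17/179 → 29/179
merge 18/179 + 29/179 → 47/179
merge 42/179 + 44/179 → 86/179
merge 46/179 + 47/179 → 93/179
merge 86/179 + 93/179 → 1
L = 9/179 + 17/179 + 29/179 + 47/179 + 86/179 + 93/179 + 1 = 460/179 ≈ 2.570 bits/symbol.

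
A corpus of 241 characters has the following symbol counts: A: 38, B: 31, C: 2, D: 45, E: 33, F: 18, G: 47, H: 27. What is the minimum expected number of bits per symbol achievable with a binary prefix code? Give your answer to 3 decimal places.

2.888 bits/symbol

Probabilities are the counts divided by 241.
Repeatedly combine the two least-probable nodes; the expected code length is the sum of the merged weights.
merge 2/241 + 18/241 → 20/241
merge 20/241 + 27/241 → 47/241
merge 31/241 + 33/241 → 64/241
merge 38/241 + 45/241 → 83/241
merge 47/241 + 47/241 → 94/241
merge 64/241 + 83/241 → 147/241
merge 94/241 + 147/241 → 1
L = 20/241 + 47/241 + 64/241 + 83/241 + 94/241 + 147/241 + 1 = 696/241 ≈ 2.888 bits/symbol.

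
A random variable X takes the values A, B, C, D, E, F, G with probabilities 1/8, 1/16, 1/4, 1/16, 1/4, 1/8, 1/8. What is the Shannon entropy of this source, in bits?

2.625 bits

Each probability is a power of 1/2, so log₂(1/p) is an integer.
H = Σ p·log₂(1/p) = 1/8·3 + 1/16·4 + 1/4·2 + 1/16·4 + 1/4·2 + 1/8·3 + 1/8·3 = 2.625 bits.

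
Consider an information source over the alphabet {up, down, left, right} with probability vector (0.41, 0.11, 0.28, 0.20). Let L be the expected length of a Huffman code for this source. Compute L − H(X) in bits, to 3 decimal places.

0.044 bits

Entropy H = −Σ p log₂ p ≈ 1.8563 bits.
Huffman merges: 11/100+1/5→31/100; 7/25+31/100→59/100; 41/100+59/100→1. L = 19/10 ≈ 1.9000.
L − H = 1.9000 − 1.8563 = 0.044 bits.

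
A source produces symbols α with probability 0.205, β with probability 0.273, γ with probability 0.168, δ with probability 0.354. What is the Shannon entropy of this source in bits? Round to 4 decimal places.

1.9427 bits

H = −Σ pᵢ log₂ pᵢ.
−0.205·log₂(0.205) = 0.4687
−0.273·log₂(0.273) = 0.5113
−0.168·log₂(0.168) = 0.4323
−0.354·log₂(0.354) = 0.5304
Sum ≈ 1.9427 → 1.9427 bits.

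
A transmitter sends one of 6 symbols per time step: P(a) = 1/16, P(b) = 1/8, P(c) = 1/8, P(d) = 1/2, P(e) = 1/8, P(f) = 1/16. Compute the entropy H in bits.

Each probability is a power of 1/2, so log₂(1/p) is an integer.
H = Σ p·log₂(1/p) = 1/16·4 + 1/8·3 + 1/8·3 + 1/2·1 + 1/8·3 + 1/16·4 = 2.125 bits.

2.125 bits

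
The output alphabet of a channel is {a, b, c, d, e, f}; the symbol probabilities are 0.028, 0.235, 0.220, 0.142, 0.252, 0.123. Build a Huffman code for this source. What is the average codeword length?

2.444 bits/symbol

Repeatedly combine the two least-probable nodes; the expected code length is the sum of the merged weights.
merge 7/250 + 123/1000 → 151/1000
merge 71/500 + 151/1000 → 293/1000
merge 11/50 + 47/200 → 91/200
merge 63/250 + 293/1000 → 109/200
merge 91/200 + 109/200 → 1
L = 151/1000 + 293/1000 + 91/200 + 109/200 + 1 = 611/250 = 2.444 bits/symbol.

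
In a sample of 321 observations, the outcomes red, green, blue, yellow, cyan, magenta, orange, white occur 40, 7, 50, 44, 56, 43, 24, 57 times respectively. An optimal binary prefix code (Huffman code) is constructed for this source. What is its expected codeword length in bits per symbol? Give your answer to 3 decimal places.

2.919 bits/symbol

Probabilities are the counts divided by 321.
Repeatedly combine the two least-probable nodes; the expected code length is the sum of the merged weights.
merge 7/321 + 8/107 → 31/321
merge 31/321 + 40/321 → 71/321
merge 43/321 + 44/321 → 29/107
merge 50/321 + 56/321 → 106/321
merge 19/107 + 71/321 → 128/321
merge 29/107 + 106/321 → 193/321
merge 128/321 + 193/321 → 1
L = 31/321 + 71/321 + 29/107 + 106/321 + 128/321 + 193/321 + 1 = 937/321 ≈ 2.919 bits/symbol.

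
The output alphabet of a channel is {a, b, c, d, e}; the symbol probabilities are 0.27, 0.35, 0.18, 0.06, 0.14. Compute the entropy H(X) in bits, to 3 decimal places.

H = −Σ pᵢ log₂ pᵢ.
−0.27·log₂(0.27) = 0.5100
−0.35·log₂(0.35) = 0.5301
−0.18·log₂(0.18) = 0.4453
−0.06·log₂(0.06) = 0.2435
−0.14·log₂(0.14) = 0.3971
Sum ≈ 2.1261 → 2.126 bits.

2.126 bits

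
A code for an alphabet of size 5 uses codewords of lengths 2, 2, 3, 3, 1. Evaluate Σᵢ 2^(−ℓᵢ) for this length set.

With common denominator 2^3 = 8: Σ 2^(−ℓᵢ) = 2/8 + 2/8 + 1/8 + 1/8 + 4/8 = 10/8 = 1.25.

1.25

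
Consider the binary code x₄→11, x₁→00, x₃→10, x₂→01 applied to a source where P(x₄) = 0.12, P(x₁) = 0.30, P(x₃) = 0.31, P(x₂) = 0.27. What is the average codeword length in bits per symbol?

L̄ = Σ pᵢ·ℓᵢ = 0.12·2 + 0.30·2 + 0.31·2 + 0.27·2 = 2 bits/symbol.

2 bits/symbol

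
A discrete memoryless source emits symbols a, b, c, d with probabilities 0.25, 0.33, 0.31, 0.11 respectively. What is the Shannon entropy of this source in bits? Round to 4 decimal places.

1.9019 bits

H = −Σ pᵢ log₂ pᵢ.
−0.25·log₂(0.25) = 0.5000
−0.33·log₂(0.33) = 0.5278
−0.31·log₂(0.31) = 0.5238
−0.11·log₂(0.11) = 0.3503
Sum ≈ 1.9019 → 1.9019 bits.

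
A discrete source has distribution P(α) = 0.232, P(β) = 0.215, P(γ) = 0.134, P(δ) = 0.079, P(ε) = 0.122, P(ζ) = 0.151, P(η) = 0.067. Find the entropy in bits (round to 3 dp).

H = −Σ pᵢ log₂ pᵢ.
−0.232·log₂(0.232) = 0.4890
−0.215·log₂(0.215) = 0.4768
−0.134·log₂(0.134) = 0.3886
−0.079·log₂(0.079) = 0.2893
−0.122·log₂(0.122) = 0.3703
−0.151·log₂(0.151) = 0.4118
−0.067·log₂(0.067) = 0.2613
Sum ≈ 2.6870 → 2.687 bits.

2.687 bits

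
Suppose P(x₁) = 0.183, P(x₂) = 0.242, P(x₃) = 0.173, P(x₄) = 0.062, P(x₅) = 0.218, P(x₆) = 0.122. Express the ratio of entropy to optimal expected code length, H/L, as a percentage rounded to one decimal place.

Entropy H = −Σ p log₂ p ≈ 2.4797 bits.
Huffman merges: 31/500+61/500→23/125; 173/1000+183/1000→89/250; 23/125+109/500→201/500; 121/500+89/250→299/500; 201/500+299/500→1. L = 127/50 ≈ 2.5400.
Efficiency = H/L = 2.4797/2.5400 = 97.6%.

97.6%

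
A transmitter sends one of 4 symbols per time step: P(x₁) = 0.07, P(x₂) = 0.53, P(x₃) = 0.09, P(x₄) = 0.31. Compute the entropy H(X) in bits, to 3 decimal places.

H = −Σ pᵢ log₂ pᵢ.
−0.07·log₂(0.07) = 0.2686
−0.53·log₂(0.53) = 0.4854
−0.09·log₂(0.09) = 0.3127
−0.31·log₂(0.31) = 0.5238
Sum ≈ 1.5904 → 1.590 bits.

1.590 bits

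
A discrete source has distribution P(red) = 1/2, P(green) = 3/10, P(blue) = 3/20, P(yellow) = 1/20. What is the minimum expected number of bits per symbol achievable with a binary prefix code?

1.7 bits/symbol

Repeatedly combine the two least-probable nodes; the expected code length is the sum of the merged weights.
merge 1/20 + 3/20 → 1/5
merge 1/5 + 3/10 → 1/2
merge 1/2 + 1/2 → 1
L = 1/5 + 1/2 + 1 = 17/10 = 1.7 bits/symbol.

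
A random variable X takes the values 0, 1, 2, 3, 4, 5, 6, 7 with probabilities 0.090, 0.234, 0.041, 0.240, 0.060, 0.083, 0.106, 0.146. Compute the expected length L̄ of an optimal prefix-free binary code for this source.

2.8 bits/symbol

Repeatedly combine the two least-probable nodes; the expected code length is the sum of the merged weights.
merge 41/1000 + 3/50 → 101/1000
merge 83/1000 + 9/100 → 173/1000
merge 101/1000 + 53/500 → 207/1000
merge 73/500 + 173/1000 → 319/1000
merge 207/1000 + 117/500 → 441/1000
merge 6/25 + 319/1000 → 559/1000
merge 441/1000 + 559/1000 → 1
L = 101/1000 + 173/1000 + 207/1000 + 319/1000 + 441/1000 + 559/1000 + 1 = 14/5 = 2.8 bits/symbol.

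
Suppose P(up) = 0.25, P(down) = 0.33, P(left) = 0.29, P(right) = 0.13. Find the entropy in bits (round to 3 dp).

1.928 bits

H = −Σ pᵢ log₂ pᵢ.
−0.25·log₂(0.25) = 0.5000
−0.33·log₂(0.33) = 0.5278
−0.29·log₂(0.29) = 0.5179
−0.13·log₂(0.13) = 0.3826
Sum ≈ 1.9284 → 1.928 bits.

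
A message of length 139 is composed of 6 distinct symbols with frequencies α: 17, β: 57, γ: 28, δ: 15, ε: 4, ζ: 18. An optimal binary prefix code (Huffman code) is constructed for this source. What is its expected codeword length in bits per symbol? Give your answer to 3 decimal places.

Probabilities are the counts divided by 139.
Repeatedly combine the two least-probable nodes; the expected code length is the sum of the merged weights.
merge 4/139 + 15/139 → 19/139
merge 17/139 + 18/139 → 35/139
merge 19/139 + 28/139 → 47/139
merge 35/139 + 47/139 → 82/139
merge 57/139 + 82/139 → 1
L = 19/139 + 35/139 + 47/139 + 82/139 + 1 = 322/139 ≈ 2.317 bits/symbol.

2.317 bits/symbol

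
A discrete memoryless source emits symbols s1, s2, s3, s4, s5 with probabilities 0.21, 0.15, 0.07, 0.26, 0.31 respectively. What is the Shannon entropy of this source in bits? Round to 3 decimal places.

2.181 bits

H = −Σ pᵢ log₂ pᵢ.
−0.21·log₂(0.21) = 0.4728
−0.15·log₂(0.15) = 0.4105
−0.07·log₂(0.07) = 0.2686
−0.26·log₂(0.26) = 0.5053
−0.31·log₂(0.31) = 0.5238
Sum ≈ 2.1810 → 2.181 bits.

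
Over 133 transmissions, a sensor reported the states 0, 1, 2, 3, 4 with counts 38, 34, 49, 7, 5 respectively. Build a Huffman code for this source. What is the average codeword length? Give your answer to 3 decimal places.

2.068 bits/symbol

Probabilities are the counts divided by 133.
Repeatedly combine the two least-probable nodes; the expected code length is the sum of the merged weights.
merge 5/133 + 1/19 → 12/133
merge 12/133 + 34/133 → 46/133
merge 2/7 + 46/133 → 12/19
merge 7/19 + 12/19 → 1
L = 12/133 + 46/133 + 12/19 + 1 = 275/133 ≈ 2.068 bits/symbol.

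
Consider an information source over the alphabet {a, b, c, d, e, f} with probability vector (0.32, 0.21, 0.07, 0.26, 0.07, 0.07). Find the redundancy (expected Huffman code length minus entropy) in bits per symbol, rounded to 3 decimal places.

Entropy H = −Σ p log₂ p ≈ 2.3098 bits.
Huffman merges: 7/100+7/100→7/50; 7/100+7/50→21/100; 21/100+21/100→21/50; 13/50+8/25→29/50; 21/50+29/50→1. L = 47/20 ≈ 2.3500.
L − H = 2.3500 − 2.3098 = 0.040 bits.

0.040 bits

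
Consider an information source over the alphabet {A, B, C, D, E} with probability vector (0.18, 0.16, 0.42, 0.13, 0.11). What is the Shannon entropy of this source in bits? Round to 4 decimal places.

2.1269 bits

H = −Σ pᵢ log₂ pᵢ.
−0.18·log₂(0.18) = 0.4453
−0.16·log₂(0.16) = 0.4230
−0.42·log₂(0.42) = 0.5256
−0.13·log₂(0.13) = 0.3826
−0.11·log₂(0.11) = 0.3503
Sum ≈ 2.1269 → 2.1269 bits.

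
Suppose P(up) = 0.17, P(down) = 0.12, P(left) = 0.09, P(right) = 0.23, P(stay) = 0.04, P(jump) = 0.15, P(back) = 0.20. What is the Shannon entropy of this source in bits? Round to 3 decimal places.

H = −Σ pᵢ log₂ pᵢ.
−0.17·log₂(0.17) = 0.4346
−0.12·log₂(0.12) = 0.3671
−0.09·log₂(0.09) = 0.3127
−0.23·log₂(0.23) = 0.4877
−0.04·log₂(0.04) = 0.1858
−0.15·log₂(0.15) = 0.4105
−0.20·log₂(0.20) = 0.4644
Sum ≈ 2.6627 → 2.663 bits.

2.663 bits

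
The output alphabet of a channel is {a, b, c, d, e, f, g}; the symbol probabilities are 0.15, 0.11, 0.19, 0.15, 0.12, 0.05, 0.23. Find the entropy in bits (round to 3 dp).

H = −Σ pᵢ log₂ pᵢ.
−0.15·log₂(0.15) = 0.4105
−0.11·log₂(0.11) = 0.3503
−0.19·log₂(0.19) = 0.4552
−0.15·log₂(0.15) = 0.4105
−0.12·log₂(0.12) = 0.3671
−0.05·log₂(0.05) = 0.2161
−0.23·log₂(0.23) = 0.4877
Sum ≈ 2.6974 → 2.697 bits.

2.697 bits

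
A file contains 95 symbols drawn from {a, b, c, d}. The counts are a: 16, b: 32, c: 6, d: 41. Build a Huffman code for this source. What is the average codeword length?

Probabilities are the counts divided by 95.
Repeatedly combine the two least-probable nodes; the expected code length is the sum of the merged weights.
merge 6/95 + 16/95 → 22/95
merge 22/95 + 32/95 → 54/95
merge 41/95 + 54/95 → 1
L = 22/95 + 54/95 + 1 = 9/5 = 1.8 bits/symbol.

1.8 bits/symbol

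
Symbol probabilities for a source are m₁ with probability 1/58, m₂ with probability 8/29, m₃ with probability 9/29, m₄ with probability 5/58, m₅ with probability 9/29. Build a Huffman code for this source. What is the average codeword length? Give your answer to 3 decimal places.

Repeatedly combine the two least-probable nodes; the expected code length is the sum of the merged weights.
merge 1/58 + 5/58 → 3/29
merge 3/29 + 8/29 → 11/29
merge 9/29 + 9/29 → 18/29
merge 11/29 + 18/29 → 1
L = 3/29 + 11/29 + 18/29 + 1 = 61/29 ≈ 2.103 bits/symbol.

2.103 bits/symbol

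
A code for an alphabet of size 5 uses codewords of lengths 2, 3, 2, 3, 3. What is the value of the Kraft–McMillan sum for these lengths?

With common denominator 2^3 = 8: Σ 2^(−ℓᵢ) = 2/8 + 1/8 + 2/8 + 1/8 + 1/8 = 7/8 = 0.875.

0.875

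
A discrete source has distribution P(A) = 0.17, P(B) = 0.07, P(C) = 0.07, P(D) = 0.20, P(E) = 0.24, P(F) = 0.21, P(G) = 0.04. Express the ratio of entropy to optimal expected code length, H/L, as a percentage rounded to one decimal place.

Entropy H = −Σ p log₂ p ≈ 2.5888 bits.
Huffman merges: 1/25+7/100→11/100; 7/100+11/100→9/50; 17/100+9/50→7/20; 1/5+21/100→41/100; 6/25+7/20→59/100; 41/100+59/100→1. L = 66/25 ≈ 2.6400.
Efficiency = H/L = 2.5888/2.6400 = 98.1%.

98.1%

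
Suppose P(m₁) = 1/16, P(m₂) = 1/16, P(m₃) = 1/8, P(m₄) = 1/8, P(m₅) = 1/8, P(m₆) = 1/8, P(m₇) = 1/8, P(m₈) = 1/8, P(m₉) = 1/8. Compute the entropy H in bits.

3.125 bits

Each probability is a power of 1/2, so log₂(1/p) is an integer.
H = Σ p·log₂(1/p) = 1/16·4 + 1/16·4 + 1/8·3 + 1/8·3 + 1/8·3 + 1/8·3 + 1/8·3 + 1/8·3 + 1/8·3 = 3.125 bits.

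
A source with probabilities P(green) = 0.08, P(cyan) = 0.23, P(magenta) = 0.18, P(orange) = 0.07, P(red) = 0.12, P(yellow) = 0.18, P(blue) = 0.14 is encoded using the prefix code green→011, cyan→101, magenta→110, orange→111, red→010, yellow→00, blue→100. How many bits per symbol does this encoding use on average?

L̄ = Σ pᵢ·ℓᵢ = 0.08·3 + 0.23·3 + 0.18·3 + 0.07·3 + 0.12·3 + 0.18·2 + 0.14·3 = 2.82 bits/symbol.

2.82 bits/symbol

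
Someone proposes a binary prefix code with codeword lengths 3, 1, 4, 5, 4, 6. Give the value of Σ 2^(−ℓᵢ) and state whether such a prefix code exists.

0.796875; yes

With common denominator 2^6 = 64: Σ 2^(−ℓᵢ) = 8/64 + 32/64 + 4/64 + 2/64 + 4/64 + 1/64 = 51/64 = 0.796875.
Kraft's inequality requires Σ ≤ 1; here Σ = 0.796875 ≤ 1, so such a prefix code exists.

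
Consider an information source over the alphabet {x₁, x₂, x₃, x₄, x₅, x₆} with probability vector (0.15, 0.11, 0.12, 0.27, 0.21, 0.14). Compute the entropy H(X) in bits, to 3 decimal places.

H = −Σ pᵢ log₂ pᵢ.
−0.15·log₂(0.15) = 0.4105
−0.11·log₂(0.11) = 0.3503
−0.12·log₂(0.12) = 0.3671
−0.27·log₂(0.27) = 0.5100
−0.21·log₂(0.21) = 0.4728
−0.14·log₂(0.14) = 0.3971
Sum ≈ 2.5079 → 2.508 bits.

2.508 bits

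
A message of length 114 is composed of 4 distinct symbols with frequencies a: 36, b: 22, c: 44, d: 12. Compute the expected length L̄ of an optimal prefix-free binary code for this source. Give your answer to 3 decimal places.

1.912 bits/symbol

Probabilities are the counts divided by 114.
Repeatedly combine the two least-probable nodes; the expected code length is the sum of the merged weights.
merge 2/19 + 11/57 → 17/57
merge 17/57 + 6/19 → 35/57
merge 22/57 + 35/57 → 1
L = 17/57 + 35/57 + 1 = 109/57 ≈ 1.912 bits/symbol.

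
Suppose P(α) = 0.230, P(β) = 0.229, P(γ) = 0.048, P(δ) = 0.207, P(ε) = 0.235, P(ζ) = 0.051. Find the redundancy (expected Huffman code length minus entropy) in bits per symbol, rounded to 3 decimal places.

0.040 bits

Entropy H = −Σ p log₂ p ≈ 2.3652 bits.
Huffman merges: 6/125+51/1000→99/1000; 99/1000+207/1000→153/500; 229/1000+23/100→459/1000; 47/200+153/500→541/1000; 459/1000+541/1000→1. L = 481/200 ≈ 2.4050.
L − H = 2.4050 − 2.3652 = 0.040 bits.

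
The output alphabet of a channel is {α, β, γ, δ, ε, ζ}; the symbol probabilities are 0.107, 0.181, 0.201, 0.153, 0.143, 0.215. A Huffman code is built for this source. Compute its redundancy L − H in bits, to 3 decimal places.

Entropy H = −Σ p log₂ p ≈ 2.5490 bits.
Huffman merges: 107/1000+143/1000→1/4; 153/1000+181/1000→167/500; 201/1000+43/200→52/125; 1/4+167/500→73/125; 52/125+73/125→1. L = 323/125 ≈ 2.5840.
L − H = 2.5840 − 2.5490 = 0.035 bits.

0.035 bits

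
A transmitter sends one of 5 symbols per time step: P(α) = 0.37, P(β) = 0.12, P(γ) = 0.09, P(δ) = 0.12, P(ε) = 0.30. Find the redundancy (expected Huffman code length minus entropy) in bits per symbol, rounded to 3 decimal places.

Entropy H = −Σ p log₂ p ≈ 2.0986 bits.
Huffman merges: 9/100+3/25→21/100; 3/25+21/100→33/100; 3/10+33/100→63/100; 37/100+63/100→1. L = 217/100 ≈ 2.1700.
L − H = 2.1700 − 2.0986 = 0.071 bits.

0.071 bits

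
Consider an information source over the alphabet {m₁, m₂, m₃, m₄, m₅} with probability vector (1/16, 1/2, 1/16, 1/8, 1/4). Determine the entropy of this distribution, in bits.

Each probability is a power of 1/2, so log₂(1/p) is an integer.
H = Σ p·log₂(1/p) = 1/16·4 + 1/2·1 + 1/16·4 + 1/8·3 + 1/4·2 = 1.875 bits.

1.875 bits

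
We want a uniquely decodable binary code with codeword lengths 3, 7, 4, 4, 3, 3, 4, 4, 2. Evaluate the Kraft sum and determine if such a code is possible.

0.8828125; yes

With common denominator 2^7 = 128: Σ 2^(−ℓᵢ) = 16/128 + 1/128 + 8/128 + 8/128 + 16/128 + 16/128 + 8/128 + 8/128 + 32/128 = 113/128 = 0.8828125.
Kraft's inequality requires Σ ≤ 1; here Σ = 0.8828125 ≤ 1, so such a prefix code exists.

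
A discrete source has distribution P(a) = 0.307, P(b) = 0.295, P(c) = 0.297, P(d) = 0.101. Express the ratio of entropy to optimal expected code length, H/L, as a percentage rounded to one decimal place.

94.8%

Entropy H = −Σ p log₂ p ≈ 1.8968 bits.
Huffman merges: 101/1000+59/200→99/250; 297/1000+307/1000→151/250; 99/250+151/250→1. L = 2 ≈ 2.0000.
Efficiency = H/L = 1.8968/2.0000 = 94.8%.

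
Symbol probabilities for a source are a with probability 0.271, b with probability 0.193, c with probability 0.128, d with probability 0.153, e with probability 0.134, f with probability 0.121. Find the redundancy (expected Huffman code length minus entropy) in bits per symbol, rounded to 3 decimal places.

0.016 bits

Entropy H = −Σ p log₂ p ≈ 2.5198 bits.
Huffman merges: 121/1000+16/125→249/1000; 67/500+153/1000→287/1000; 193/1000+249/1000→221/500; 271/1000+287/1000→279/500; 221/500+279/500→1. L = 317/125 ≈ 2.5360.
L − H = 2.5360 − 2.5198 = 0.016 bits.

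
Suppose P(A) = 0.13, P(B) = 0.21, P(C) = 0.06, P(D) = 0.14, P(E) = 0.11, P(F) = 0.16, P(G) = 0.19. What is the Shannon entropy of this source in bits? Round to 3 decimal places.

H = −Σ pᵢ log₂ pᵢ.
−0.13·log₂(0.13) = 0.3826
−0.21·log₂(0.21) = 0.4728
−0.06·log₂(0.06) = 0.2435
−0.14·log₂(0.14) = 0.3971
−0.11·log₂(0.11) = 0.3503
−0.16·log₂(0.16) = 0.4230
−0.19·log₂(0.19) = 0.4552
Sum ≈ 2.7246 → 2.725 bits.

2.725 bits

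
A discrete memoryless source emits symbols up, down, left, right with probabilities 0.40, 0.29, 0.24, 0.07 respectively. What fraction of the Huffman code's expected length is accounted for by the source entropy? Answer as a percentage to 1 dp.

Entropy H = −Σ p log₂ p ≈ 1.8094 bits.
Huffman merges: 7/100+6/25→31/100; 29/100+31/100→3/5; 2/5+3/5→1. L = 191/100 ≈ 1.9100.
Efficiency = H/L = 1.8094/1.9100 = 94.7%.

94.7%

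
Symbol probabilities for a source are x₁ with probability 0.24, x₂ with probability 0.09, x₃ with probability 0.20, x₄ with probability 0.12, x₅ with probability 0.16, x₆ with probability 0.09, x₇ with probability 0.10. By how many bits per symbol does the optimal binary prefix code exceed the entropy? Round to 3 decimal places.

0.034 bits

Entropy H = −Σ p log₂ p ≈ 2.7061 bits.
Huffman merges: 9/100+9/100→9/50; 1/10+3/25→11/50; 4/25+9/50→17/50; 1/5+11/50→21/50; 6/25+17/50→29/50; 21/50+29/50→1. L = 137/50 ≈ 2.7400.
L − H = 2.7400 − 2.7061 = 0.034 bits.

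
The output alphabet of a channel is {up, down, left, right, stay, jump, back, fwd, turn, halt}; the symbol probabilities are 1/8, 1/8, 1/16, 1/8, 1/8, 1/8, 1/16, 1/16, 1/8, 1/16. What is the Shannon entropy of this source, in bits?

Each probability is a power of 1/2, so log₂(1/p) is an integer.
H = Σ p·log₂(1/p) = 1/8·3 + 1/8·3 + 1/16·4 + 1/8·3 + 1/8·3 + 1/8·3 + 1/16·4 + 1/16·4 + 1/8·3 + 1/16·4 = 3.25 bits.

3.25 bits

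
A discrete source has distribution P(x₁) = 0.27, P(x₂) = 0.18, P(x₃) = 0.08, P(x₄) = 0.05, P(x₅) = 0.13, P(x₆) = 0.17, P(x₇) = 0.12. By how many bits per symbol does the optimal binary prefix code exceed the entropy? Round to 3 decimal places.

Entropy H = −Σ p log₂ p ≈ 2.6472 bits.
Huffman merges: 1/20+2/25→13/100; 3/25+13/100→1/4; 13/100+17/100→3/10; 9/50+1/4→43/100; 27/100+3/10→57/100; 43/100+57/100→1. L = 67/25 ≈ 2.6800.
L − H = 2.6800 − 2.6472 = 0.033 bits.

0.033 bits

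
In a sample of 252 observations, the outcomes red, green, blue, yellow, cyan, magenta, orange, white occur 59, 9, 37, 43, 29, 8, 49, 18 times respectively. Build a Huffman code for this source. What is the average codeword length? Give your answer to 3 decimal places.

Probabilities are the counts divided by 252.
Repeatedly combine the two least-probable nodes; the expected code length is the sum of the merged weights.
merge 2/63 + 1/28 → 17/252
merge 17/252 + 1/14 → 5/36
merge 29/252 + 5/36 → 16/63
merge 37/252 + 43/252 → 20/63
merge 7/36 + 59/252 → 3/7
merge 16/63 + 20/63 → 4/7
merge 3/7 + 4/7 → 1
L = 17/252 + 5/36 + 16/63 + 20/63 + 3/7 + 4/7 + 1 = 25/9 ≈ 2.778 bits/symbol.

2.778 bits/symbol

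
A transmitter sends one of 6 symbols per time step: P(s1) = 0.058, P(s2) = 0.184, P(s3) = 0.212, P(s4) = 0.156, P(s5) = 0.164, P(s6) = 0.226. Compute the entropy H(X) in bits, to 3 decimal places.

2.493 bits

H = −Σ pᵢ log₂ pᵢ.
−0.058·log₂(0.058) = 0.2383
−0.184·log₂(0.184) = 0.4494
−0.212·log₂(0.212) = 0.4744
−0.156·log₂(0.156) = 0.4181
−0.164·log₂(0.164) = 0.4278
−0.226·log₂(0.226) = 0.4849
Sum ≈ 2.4928 → 2.493 bits.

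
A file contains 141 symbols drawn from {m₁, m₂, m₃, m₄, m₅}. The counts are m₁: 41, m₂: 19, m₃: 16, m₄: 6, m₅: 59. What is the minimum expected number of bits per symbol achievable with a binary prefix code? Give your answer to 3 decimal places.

2.028 bits/symbol

Probabilities are the counts divided by 141.
Repeatedly combine the two least-probable nodes; the expected code length is the sum of the merged weights.
merge 2/47 + 16/141 → 22/141
merge 19/141 + 22/141 → 41/141
merge 41/141 + 41/141 → 82/141
merge 59/141 + 82/141 → 1
L = 22/141 + 41/141 + 82/141 + 1 = 286/141 ≈ 2.028 bits/symbol.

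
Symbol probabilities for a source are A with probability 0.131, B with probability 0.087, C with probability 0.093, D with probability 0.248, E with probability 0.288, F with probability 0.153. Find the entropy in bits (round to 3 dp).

2.440 bits

H = −Σ pᵢ log₂ pᵢ.
−0.131·log₂(0.131) = 0.3841
−0.087·log₂(0.087) = 0.3065
−0.093·log₂(0.093) = 0.3187
−0.248·log₂(0.248) = 0.4989
−0.288·log₂(0.288) = 0.5172
−0.153·log₂(0.153) = 0.4144
Sum ≈ 2.4398 → 2.440 bits.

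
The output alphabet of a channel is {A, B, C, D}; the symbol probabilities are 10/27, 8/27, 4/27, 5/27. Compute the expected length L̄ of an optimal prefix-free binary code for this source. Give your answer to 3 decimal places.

1.963 bits/symbol

Repeatedly combine the two least-probable nodes; the expected code length is the sum of the merged weights.
merge 4/27 + 5/27 → 1/3
merge 8/27 + 1/3 → 17/27
merge 10/27 + 17/27 → 1
L = 1/3 + 17/27 + 1 = 53/27 ≈ 1.963 bits/symbol.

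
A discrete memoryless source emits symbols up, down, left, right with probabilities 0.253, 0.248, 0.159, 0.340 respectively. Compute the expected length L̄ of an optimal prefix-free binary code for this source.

Repeatedly combine the two least-probable nodes; the expected code length is the sum of the merged weights.
merge 159/1000 + 31/125 → 407/1000
merge 253/1000 + 17/50 → 593/1000
merge 407/1000 + 593/1000 → 1
L = 407/1000 + 593/1000 + 1 = 2 bits/symbol.

2 bits/symbol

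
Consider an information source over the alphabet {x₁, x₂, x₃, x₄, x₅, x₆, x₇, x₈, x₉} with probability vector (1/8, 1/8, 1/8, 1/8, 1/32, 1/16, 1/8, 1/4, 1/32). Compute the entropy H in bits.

2.9375 bits

Each probability is a power of 1/2, so log₂(1/p) is an integer.
H = Σ p·log₂(1/p) = 1/8·3 + 1/8·3 + 1/8·3 + 1/8·3 + 1/32·5 + 1/16·4 + 1/8·3 + 1/4·2 + 1/32·5 = 2.9375 bits.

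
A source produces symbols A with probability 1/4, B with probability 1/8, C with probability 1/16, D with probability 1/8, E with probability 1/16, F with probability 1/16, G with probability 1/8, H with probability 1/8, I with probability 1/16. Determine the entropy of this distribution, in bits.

3 bits

Each probability is a power of 1/2, so log₂(1/p) is an integer.
H = Σ p·log₂(1/p) = 1/4·2 + 1/8·3 + 1/16·4 + 1/8·3 + 1/16·4 + 1/16·4 + 1/8·3 + 1/8·3 + 1/16·4 = 3 bits.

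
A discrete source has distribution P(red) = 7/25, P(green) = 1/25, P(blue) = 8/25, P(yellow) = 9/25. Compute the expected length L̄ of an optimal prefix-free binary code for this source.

Repeatedly combine the two least-probable nodes; the expected code length is the sum of the merged weights.
merge 1/25 + 7/25 → 8/25
merge 8/25 + 8/25 → 16/25
merge 9/25 + 16/25 → 1
L = 8/25 + 16/25 + 1 = 49/25 = 1.96 bits/symbol.

1.96 bits/symbol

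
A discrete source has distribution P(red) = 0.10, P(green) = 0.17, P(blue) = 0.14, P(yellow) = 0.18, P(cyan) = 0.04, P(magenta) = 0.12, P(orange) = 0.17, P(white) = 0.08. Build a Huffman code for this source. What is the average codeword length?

2.94 bits/symbol

Repeatedly combine the two least-probable nodes; the expected code length is the sum of the merged weights.
merge 1/25 + 2/25 → 3/25
merge 1/10 + 3/25 → 11/50
merge 3/25 + 7/50 → 13/50
merge 17/100 + 17/100 → 17/50
merge 9/50 + 11/50 → 2/5
merge 13/50 + 17/50 → 3/5
merge 2/5 + 3/5 → 1
L = 3/25 + 11/50 + 13/50 + 17/50 + 2/5 + 3/5 + 1 = 147/50 = 2.94 bits/symbol.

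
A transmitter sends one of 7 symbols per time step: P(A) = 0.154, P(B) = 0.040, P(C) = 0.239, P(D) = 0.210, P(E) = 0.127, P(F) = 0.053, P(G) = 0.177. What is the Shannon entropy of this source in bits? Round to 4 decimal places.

2.6126 bits

H = −Σ pᵢ log₂ pᵢ.
−0.154·log₂(0.154) = 0.4156
−0.040·log₂(0.040) = 0.1858
−0.239·log₂(0.239) = 0.4935
−0.210·log₂(0.210) = 0.4728
−0.127·log₂(0.127) = 0.3781
−0.053·log₂(0.053) = 0.2246
−0.177·log₂(0.177) = 0.4422
Sum ≈ 2.6126 → 2.6126 bits.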